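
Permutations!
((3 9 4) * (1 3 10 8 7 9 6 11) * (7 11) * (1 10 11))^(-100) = (1 8 10 11 4 9 7 6 3)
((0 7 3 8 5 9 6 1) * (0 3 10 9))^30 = ((0 7 10 9 6 1 3 8 5))^30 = (0 9 3)(1 5 10)(6 8 7)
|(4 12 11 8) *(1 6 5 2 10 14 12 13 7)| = 12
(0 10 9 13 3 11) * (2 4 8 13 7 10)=(0 2 4 8 13 3 11)(7 10 9)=[2, 1, 4, 11, 8, 5, 6, 10, 13, 7, 9, 0, 12, 3]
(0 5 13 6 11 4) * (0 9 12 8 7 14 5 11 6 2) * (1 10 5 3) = (0 11 4 9 12 8 7 14 3 1 10 5 13 2) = [11, 10, 0, 1, 9, 13, 6, 14, 7, 12, 5, 4, 8, 2, 3]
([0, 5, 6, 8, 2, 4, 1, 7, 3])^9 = [0, 6, 4, 8, 5, 1, 2, 7, 3]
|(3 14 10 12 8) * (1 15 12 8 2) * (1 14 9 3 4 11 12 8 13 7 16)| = 12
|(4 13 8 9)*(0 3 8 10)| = |(0 3 8 9 4 13 10)| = 7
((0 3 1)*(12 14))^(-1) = ((0 3 1)(12 14))^(-1) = (0 1 3)(12 14)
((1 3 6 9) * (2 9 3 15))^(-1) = ((1 15 2 9)(3 6))^(-1) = (1 9 2 15)(3 6)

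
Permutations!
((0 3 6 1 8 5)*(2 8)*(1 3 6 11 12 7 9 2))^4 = (0 12 8 3 9)(2 6 7 5 11)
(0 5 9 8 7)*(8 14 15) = (0 5 9 14 15 8 7) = [5, 1, 2, 3, 4, 9, 6, 0, 7, 14, 10, 11, 12, 13, 15, 8]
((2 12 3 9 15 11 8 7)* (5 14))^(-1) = (2 7 8 11 15 9 3 12)(5 14)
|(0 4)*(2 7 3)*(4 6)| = 3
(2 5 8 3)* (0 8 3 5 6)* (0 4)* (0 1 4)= (0 8 5 3 2 6)(1 4)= [8, 4, 6, 2, 1, 3, 0, 7, 5]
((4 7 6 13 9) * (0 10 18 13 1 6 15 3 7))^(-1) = (0 4 9 13 18 10)(1 6)(3 15 7)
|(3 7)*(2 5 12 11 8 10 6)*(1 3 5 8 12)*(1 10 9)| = |(1 3 7 5 10 6 2 8 9)(11 12)| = 18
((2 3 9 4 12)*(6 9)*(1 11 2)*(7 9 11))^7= ((1 7 9 4 12)(2 3 6 11))^7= (1 9 12 7 4)(2 11 6 3)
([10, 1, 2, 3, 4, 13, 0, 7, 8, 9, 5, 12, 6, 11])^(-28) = (13)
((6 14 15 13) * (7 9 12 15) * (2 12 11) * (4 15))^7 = (2 7 13 12 9 6 4 11 14 15)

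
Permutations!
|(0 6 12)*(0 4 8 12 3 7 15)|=15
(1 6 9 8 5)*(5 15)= (1 6 9 8 15 5)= [0, 6, 2, 3, 4, 1, 9, 7, 15, 8, 10, 11, 12, 13, 14, 5]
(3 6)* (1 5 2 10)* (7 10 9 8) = (1 5 2 9 8 7 10)(3 6) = [0, 5, 9, 6, 4, 2, 3, 10, 7, 8, 1]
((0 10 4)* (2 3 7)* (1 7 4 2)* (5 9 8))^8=((0 10 2 3 4)(1 7)(5 9 8))^8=(0 3 10 4 2)(5 8 9)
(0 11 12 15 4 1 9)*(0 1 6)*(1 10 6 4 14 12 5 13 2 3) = (0 11 5 13 2 3 1 9 10 6)(12 15 14) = [11, 9, 3, 1, 4, 13, 0, 7, 8, 10, 6, 5, 15, 2, 12, 14]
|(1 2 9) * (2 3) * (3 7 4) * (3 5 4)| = 10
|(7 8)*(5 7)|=|(5 7 8)|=3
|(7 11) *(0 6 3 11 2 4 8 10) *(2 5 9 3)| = |(0 6 2 4 8 10)(3 11 7 5 9)| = 30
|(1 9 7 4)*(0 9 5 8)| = |(0 9 7 4 1 5 8)| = 7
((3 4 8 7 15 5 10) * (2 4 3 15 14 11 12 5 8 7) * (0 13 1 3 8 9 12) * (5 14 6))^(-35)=(0 12 10 7 8 13 14 15 6 2 1 11 9 5 4 3)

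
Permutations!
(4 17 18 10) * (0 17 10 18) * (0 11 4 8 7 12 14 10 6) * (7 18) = (0 17 11 4 6)(7 12 14 10 8 18) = [17, 1, 2, 3, 6, 5, 0, 12, 18, 9, 8, 4, 14, 13, 10, 15, 16, 11, 7]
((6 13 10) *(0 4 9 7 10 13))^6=((13)(0 4 9 7 10 6))^6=(13)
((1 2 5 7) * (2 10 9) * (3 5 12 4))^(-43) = (1 9 12 3 7 10 2 4 5)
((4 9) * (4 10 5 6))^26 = ((4 9 10 5 6))^26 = (4 9 10 5 6)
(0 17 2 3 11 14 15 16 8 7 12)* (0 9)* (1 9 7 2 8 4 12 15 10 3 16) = (0 17 8 2 16 4 12 7 15 1 9)(3 11 14 10) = [17, 9, 16, 11, 12, 5, 6, 15, 2, 0, 3, 14, 7, 13, 10, 1, 4, 8]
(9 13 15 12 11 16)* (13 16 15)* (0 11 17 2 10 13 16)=(0 11 15 12 17 2 10 13 16 9)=[11, 1, 10, 3, 4, 5, 6, 7, 8, 0, 13, 15, 17, 16, 14, 12, 9, 2]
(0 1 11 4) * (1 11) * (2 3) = (0 11 4)(2 3) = [11, 1, 3, 2, 0, 5, 6, 7, 8, 9, 10, 4]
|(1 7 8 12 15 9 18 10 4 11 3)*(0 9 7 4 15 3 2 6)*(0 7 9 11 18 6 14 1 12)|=26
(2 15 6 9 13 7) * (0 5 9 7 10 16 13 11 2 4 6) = (0 5 9 11 2 15)(4 6 7)(10 16 13) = [5, 1, 15, 3, 6, 9, 7, 4, 8, 11, 16, 2, 12, 10, 14, 0, 13]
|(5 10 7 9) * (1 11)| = 4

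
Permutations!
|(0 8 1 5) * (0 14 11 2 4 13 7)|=|(0 8 1 5 14 11 2 4 13 7)|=10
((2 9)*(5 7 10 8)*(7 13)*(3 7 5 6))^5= (2 9)(5 13)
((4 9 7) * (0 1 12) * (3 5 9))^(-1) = (0 12 1)(3 4 7 9 5)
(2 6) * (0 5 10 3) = (0 5 10 3)(2 6) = [5, 1, 6, 0, 4, 10, 2, 7, 8, 9, 3]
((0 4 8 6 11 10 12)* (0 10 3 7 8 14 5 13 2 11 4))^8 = ((2 11 3 7 8 6 4 14 5 13)(10 12))^8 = (2 5 4 8 3)(6 7 11 13 14)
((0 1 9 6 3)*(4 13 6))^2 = (0 9 13 3 1 4 6)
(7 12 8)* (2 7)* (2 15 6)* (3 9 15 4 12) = (2 7 3 9 15 6)(4 12 8) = [0, 1, 7, 9, 12, 5, 2, 3, 4, 15, 10, 11, 8, 13, 14, 6]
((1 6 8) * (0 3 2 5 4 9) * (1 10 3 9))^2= ((0 9)(1 6 8 10 3 2 5 4))^2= (1 8 3 5)(2 4 6 10)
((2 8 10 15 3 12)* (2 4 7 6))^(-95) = (2 3 6 15 7 10 4 8 12)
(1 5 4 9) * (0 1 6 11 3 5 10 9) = (0 1 10 9 6 11 3 5 4) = [1, 10, 2, 5, 0, 4, 11, 7, 8, 6, 9, 3]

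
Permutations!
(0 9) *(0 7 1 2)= (0 9 7 1 2)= [9, 2, 0, 3, 4, 5, 6, 1, 8, 7]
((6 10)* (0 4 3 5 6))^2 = (0 3 6)(4 5 10)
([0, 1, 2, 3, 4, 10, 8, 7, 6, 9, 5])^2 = [0, 1, 2, 3, 4, 5, 6, 7, 8, 9, 10]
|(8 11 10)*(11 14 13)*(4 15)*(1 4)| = 15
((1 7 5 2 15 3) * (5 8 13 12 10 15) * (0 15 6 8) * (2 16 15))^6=(0 1 15 5)(2 7 3 16)(6 8 13 12 10)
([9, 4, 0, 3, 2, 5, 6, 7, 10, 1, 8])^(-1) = [2, 9, 4, 3, 1, 5, 6, 7, 10, 0, 8]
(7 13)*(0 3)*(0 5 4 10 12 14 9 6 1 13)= (0 3 5 4 10 12 14 9 6 1 13 7)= [3, 13, 2, 5, 10, 4, 1, 0, 8, 6, 12, 11, 14, 7, 9]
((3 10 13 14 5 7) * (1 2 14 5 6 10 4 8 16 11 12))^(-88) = (1 8 5 14 11 3 10)(2 16 7 6 12 4 13)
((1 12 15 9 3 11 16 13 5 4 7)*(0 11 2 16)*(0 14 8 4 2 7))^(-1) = (0 4 8 14 11)(1 7 3 9 15 12)(2 5 13 16)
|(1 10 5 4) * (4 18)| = 5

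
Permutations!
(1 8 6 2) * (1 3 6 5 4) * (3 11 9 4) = (1 8 5 3 6 2 11 9 4) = [0, 8, 11, 6, 1, 3, 2, 7, 5, 4, 10, 9]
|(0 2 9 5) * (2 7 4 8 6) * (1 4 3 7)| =8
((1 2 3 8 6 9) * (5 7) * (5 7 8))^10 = ((1 2 3 5 8 6 9))^10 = (1 5 9 3 6 2 8)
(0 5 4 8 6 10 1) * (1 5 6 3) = (0 6 10 5 4 8 3 1) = [6, 0, 2, 1, 8, 4, 10, 7, 3, 9, 5]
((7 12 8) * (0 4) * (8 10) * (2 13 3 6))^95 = (0 4)(2 6 3 13)(7 8 10 12)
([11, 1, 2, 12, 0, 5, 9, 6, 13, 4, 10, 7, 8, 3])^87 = [6, 1, 2, 13, 7, 5, 0, 4, 12, 11, 10, 9, 3, 8]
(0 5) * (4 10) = (0 5)(4 10) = [5, 1, 2, 3, 10, 0, 6, 7, 8, 9, 4]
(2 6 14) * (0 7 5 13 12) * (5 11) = (0 7 11 5 13 12)(2 6 14) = [7, 1, 6, 3, 4, 13, 14, 11, 8, 9, 10, 5, 0, 12, 2]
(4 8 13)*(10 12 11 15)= (4 8 13)(10 12 11 15)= [0, 1, 2, 3, 8, 5, 6, 7, 13, 9, 12, 15, 11, 4, 14, 10]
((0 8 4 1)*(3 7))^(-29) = (0 1 4 8)(3 7)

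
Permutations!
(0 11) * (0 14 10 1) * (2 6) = (0 11 14 10 1)(2 6) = [11, 0, 6, 3, 4, 5, 2, 7, 8, 9, 1, 14, 12, 13, 10]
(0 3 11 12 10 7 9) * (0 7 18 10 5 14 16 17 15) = [3, 1, 2, 11, 4, 14, 6, 9, 8, 7, 18, 12, 5, 13, 16, 0, 17, 15, 10] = (0 3 11 12 5 14 16 17 15)(7 9)(10 18)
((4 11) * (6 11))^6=(11)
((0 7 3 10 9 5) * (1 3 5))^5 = ((0 7 5)(1 3 10 9))^5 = (0 5 7)(1 3 10 9)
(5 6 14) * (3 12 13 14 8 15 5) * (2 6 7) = (2 6 8 15 5 7)(3 12 13 14) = [0, 1, 6, 12, 4, 7, 8, 2, 15, 9, 10, 11, 13, 14, 3, 5]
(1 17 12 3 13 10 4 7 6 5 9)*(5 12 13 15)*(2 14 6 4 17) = (1 2 14 6 12 3 15 5 9)(4 7)(10 17 13) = [0, 2, 14, 15, 7, 9, 12, 4, 8, 1, 17, 11, 3, 10, 6, 5, 16, 13]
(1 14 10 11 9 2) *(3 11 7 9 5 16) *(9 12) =(1 14 10 7 12 9 2)(3 11 5 16) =[0, 14, 1, 11, 4, 16, 6, 12, 8, 2, 7, 5, 9, 13, 10, 15, 3]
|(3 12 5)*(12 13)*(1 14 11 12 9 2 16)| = |(1 14 11 12 5 3 13 9 2 16)| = 10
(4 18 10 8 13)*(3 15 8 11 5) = [0, 1, 2, 15, 18, 3, 6, 7, 13, 9, 11, 5, 12, 4, 14, 8, 16, 17, 10] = (3 15 8 13 4 18 10 11 5)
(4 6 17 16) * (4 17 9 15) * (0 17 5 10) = (0 17 16 5 10)(4 6 9 15) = [17, 1, 2, 3, 6, 10, 9, 7, 8, 15, 0, 11, 12, 13, 14, 4, 5, 16]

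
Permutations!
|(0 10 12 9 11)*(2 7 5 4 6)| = 5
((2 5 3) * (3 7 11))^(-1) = (2 3 11 7 5)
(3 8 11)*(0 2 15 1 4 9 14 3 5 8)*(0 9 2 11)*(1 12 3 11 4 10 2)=(0 4 1 10 2 15 12 3 9 14 11 5 8)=[4, 10, 15, 9, 1, 8, 6, 7, 0, 14, 2, 5, 3, 13, 11, 12]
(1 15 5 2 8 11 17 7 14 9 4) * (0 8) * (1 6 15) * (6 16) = (0 8 11 17 7 14 9 4 16 6 15 5 2) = [8, 1, 0, 3, 16, 2, 15, 14, 11, 4, 10, 17, 12, 13, 9, 5, 6, 7]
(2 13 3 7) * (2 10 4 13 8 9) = (2 8 9)(3 7 10 4 13) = [0, 1, 8, 7, 13, 5, 6, 10, 9, 2, 4, 11, 12, 3]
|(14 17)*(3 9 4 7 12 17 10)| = |(3 9 4 7 12 17 14 10)| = 8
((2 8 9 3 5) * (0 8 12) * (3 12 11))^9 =((0 8 9 12)(2 11 3 5))^9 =(0 8 9 12)(2 11 3 5)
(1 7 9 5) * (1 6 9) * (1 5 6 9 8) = (1 7 5 9 6 8) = [0, 7, 2, 3, 4, 9, 8, 5, 1, 6]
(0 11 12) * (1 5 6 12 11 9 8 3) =(0 9 8 3 1 5 6 12) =[9, 5, 2, 1, 4, 6, 12, 7, 3, 8, 10, 11, 0]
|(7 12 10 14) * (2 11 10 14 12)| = 6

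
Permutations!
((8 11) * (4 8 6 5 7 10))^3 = ((4 8 11 6 5 7 10))^3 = (4 6 10 11 7 8 5)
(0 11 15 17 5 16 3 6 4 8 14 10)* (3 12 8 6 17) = (0 11 15 3 17 5 16 12 8 14 10)(4 6) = [11, 1, 2, 17, 6, 16, 4, 7, 14, 9, 0, 15, 8, 13, 10, 3, 12, 5]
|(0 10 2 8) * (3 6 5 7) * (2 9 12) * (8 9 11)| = |(0 10 11 8)(2 9 12)(3 6 5 7)| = 12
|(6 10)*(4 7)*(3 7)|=6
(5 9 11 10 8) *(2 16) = [0, 1, 16, 3, 4, 9, 6, 7, 5, 11, 8, 10, 12, 13, 14, 15, 2] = (2 16)(5 9 11 10 8)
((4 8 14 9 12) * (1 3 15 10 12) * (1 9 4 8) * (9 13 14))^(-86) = ((1 3 15 10 12 8 9 13 14 4))^(-86) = (1 12 14 15 9)(3 8 4 10 13)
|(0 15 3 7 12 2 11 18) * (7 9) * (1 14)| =18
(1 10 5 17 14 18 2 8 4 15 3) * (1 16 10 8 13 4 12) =(1 8 12)(2 13 4 15 3 16 10 5 17 14 18) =[0, 8, 13, 16, 15, 17, 6, 7, 12, 9, 5, 11, 1, 4, 18, 3, 10, 14, 2]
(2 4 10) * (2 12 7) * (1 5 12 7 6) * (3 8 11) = (1 5 12 6)(2 4 10 7)(3 8 11) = [0, 5, 4, 8, 10, 12, 1, 2, 11, 9, 7, 3, 6]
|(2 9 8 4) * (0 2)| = |(0 2 9 8 4)| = 5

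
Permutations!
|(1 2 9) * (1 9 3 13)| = |(1 2 3 13)| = 4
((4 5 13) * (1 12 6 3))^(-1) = ((1 12 6 3)(4 5 13))^(-1) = (1 3 6 12)(4 13 5)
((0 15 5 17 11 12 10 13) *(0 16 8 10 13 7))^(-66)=((0 15 5 17 11 12 13 16 8 10 7))^(-66)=(17)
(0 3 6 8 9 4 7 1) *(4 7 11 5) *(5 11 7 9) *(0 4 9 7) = (11)(0 3 6 8 5 9 7 1 4) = [3, 4, 2, 6, 0, 9, 8, 1, 5, 7, 10, 11]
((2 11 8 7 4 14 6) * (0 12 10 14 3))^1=(0 12 10 14 6 2 11 8 7 4 3)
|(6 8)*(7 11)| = |(6 8)(7 11)| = 2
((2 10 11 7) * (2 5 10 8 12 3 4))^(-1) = ((2 8 12 3 4)(5 10 11 7))^(-1) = (2 4 3 12 8)(5 7 11 10)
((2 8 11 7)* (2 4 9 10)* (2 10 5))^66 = ((2 8 11 7 4 9 5))^66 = (2 7 5 11 9 8 4)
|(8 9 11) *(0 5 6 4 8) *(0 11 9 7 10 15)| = |(0 5 6 4 8 7 10 15)| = 8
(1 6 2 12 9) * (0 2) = [2, 6, 12, 3, 4, 5, 0, 7, 8, 1, 10, 11, 9] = (0 2 12 9 1 6)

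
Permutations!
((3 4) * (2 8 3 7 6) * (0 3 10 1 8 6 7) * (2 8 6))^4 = ((0 3 4)(1 6 8 10))^4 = (10)(0 3 4)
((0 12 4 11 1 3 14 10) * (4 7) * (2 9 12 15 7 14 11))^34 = (0 14 9 4 15 10 12 2 7)(1 3 11)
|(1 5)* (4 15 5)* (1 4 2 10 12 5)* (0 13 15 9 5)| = 21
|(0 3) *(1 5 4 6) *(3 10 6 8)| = |(0 10 6 1 5 4 8 3)| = 8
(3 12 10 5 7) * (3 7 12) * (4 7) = (4 7)(5 12 10) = [0, 1, 2, 3, 7, 12, 6, 4, 8, 9, 5, 11, 10]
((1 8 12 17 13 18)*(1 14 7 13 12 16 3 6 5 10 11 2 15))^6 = (1 10 16 2 6)(3 15 5 8 11)(7 18)(13 14)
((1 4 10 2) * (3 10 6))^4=(1 10 6)(2 3 4)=((1 4 6 3 10 2))^4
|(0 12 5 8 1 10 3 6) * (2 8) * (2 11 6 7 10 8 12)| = 6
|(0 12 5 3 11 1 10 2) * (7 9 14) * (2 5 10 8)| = 9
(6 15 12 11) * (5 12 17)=(5 12 11 6 15 17)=[0, 1, 2, 3, 4, 12, 15, 7, 8, 9, 10, 6, 11, 13, 14, 17, 16, 5]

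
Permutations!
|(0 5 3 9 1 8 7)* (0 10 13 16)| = |(0 5 3 9 1 8 7 10 13 16)| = 10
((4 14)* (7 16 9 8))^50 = (7 9)(8 16)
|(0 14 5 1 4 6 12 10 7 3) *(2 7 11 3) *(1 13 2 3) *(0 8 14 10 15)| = 56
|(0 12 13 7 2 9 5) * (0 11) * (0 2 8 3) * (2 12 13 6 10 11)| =|(0 13 7 8 3)(2 9 5)(6 10 11 12)| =60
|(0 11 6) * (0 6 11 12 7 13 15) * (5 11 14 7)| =8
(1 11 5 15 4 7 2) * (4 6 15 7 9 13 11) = (1 4 9 13 11 5 7 2)(6 15) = [0, 4, 1, 3, 9, 7, 15, 2, 8, 13, 10, 5, 12, 11, 14, 6]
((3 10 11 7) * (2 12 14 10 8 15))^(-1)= ((2 12 14 10 11 7 3 8 15))^(-1)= (2 15 8 3 7 11 10 14 12)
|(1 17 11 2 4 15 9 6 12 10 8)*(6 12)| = |(1 17 11 2 4 15 9 12 10 8)| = 10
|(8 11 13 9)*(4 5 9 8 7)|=12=|(4 5 9 7)(8 11 13)|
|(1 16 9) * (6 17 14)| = |(1 16 9)(6 17 14)| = 3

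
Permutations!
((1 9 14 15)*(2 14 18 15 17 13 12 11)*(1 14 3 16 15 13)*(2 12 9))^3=(18)(1 16 17 3 14 2 15)(11 12)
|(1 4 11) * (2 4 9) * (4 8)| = 6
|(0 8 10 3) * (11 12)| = 4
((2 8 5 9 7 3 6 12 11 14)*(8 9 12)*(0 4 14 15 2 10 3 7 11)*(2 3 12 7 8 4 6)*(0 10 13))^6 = (0 6 4 14 13)(2 9 11 15 3)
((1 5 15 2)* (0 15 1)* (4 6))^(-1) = ((0 15 2)(1 5)(4 6))^(-1) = (0 2 15)(1 5)(4 6)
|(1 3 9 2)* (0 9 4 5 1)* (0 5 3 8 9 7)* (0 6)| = |(0 7 6)(1 8 9 2 5)(3 4)| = 30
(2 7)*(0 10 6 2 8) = (0 10 6 2 7 8) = [10, 1, 7, 3, 4, 5, 2, 8, 0, 9, 6]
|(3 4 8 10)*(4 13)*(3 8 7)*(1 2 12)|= 12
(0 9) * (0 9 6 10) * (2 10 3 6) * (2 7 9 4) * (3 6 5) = (0 7 9 4 2 10)(3 5) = [7, 1, 10, 5, 2, 3, 6, 9, 8, 4, 0]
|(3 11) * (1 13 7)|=|(1 13 7)(3 11)|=6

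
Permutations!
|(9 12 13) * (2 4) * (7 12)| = 4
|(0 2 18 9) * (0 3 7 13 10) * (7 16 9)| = 6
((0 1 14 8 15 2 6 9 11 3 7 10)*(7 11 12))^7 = (0 9 8 10 6 14 7 2 1 12 15)(3 11)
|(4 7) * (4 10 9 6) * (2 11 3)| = 15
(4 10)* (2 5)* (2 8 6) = [0, 1, 5, 3, 10, 8, 2, 7, 6, 9, 4] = (2 5 8 6)(4 10)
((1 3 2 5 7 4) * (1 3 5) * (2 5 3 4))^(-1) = ((1 3 5 7 2))^(-1) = (1 2 7 5 3)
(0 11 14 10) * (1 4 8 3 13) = (0 11 14 10)(1 4 8 3 13) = [11, 4, 2, 13, 8, 5, 6, 7, 3, 9, 0, 14, 12, 1, 10]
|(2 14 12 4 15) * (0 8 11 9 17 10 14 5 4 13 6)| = |(0 8 11 9 17 10 14 12 13 6)(2 5 4 15)| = 20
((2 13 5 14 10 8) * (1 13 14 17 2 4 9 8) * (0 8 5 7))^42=((0 8 4 9 5 17 2 14 10 1 13 7))^42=(0 2)(1 9)(4 10)(5 13)(7 17)(8 14)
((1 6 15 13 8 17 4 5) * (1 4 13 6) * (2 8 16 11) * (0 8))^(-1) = ((0 8 17 13 16 11 2)(4 5)(6 15))^(-1) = (0 2 11 16 13 17 8)(4 5)(6 15)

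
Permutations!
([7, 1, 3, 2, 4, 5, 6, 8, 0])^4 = [7, 1, 2, 3, 4, 5, 6, 8, 0]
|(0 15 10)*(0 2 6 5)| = 6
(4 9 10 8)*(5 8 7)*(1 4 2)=(1 4 9 10 7 5 8 2)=[0, 4, 1, 3, 9, 8, 6, 5, 2, 10, 7]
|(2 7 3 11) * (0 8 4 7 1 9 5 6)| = 11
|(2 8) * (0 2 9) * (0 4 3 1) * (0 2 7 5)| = 6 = |(0 7 5)(1 2 8 9 4 3)|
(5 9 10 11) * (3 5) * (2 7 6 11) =(2 7 6 11 3 5 9 10) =[0, 1, 7, 5, 4, 9, 11, 6, 8, 10, 2, 3]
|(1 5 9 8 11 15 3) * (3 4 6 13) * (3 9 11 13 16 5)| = 6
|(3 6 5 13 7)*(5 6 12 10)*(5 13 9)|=|(3 12 10 13 7)(5 9)|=10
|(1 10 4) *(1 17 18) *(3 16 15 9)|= |(1 10 4 17 18)(3 16 15 9)|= 20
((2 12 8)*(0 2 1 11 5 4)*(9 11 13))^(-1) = ((0 2 12 8 1 13 9 11 5 4))^(-1) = (0 4 5 11 9 13 1 8 12 2)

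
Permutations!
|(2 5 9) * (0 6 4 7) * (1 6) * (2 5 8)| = |(0 1 6 4 7)(2 8)(5 9)| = 10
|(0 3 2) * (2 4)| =|(0 3 4 2)| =4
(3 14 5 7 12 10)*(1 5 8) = [0, 5, 2, 14, 4, 7, 6, 12, 1, 9, 3, 11, 10, 13, 8] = (1 5 7 12 10 3 14 8)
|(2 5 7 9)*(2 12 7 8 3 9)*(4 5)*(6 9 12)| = 14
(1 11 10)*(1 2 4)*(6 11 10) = (1 10 2 4)(6 11) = [0, 10, 4, 3, 1, 5, 11, 7, 8, 9, 2, 6]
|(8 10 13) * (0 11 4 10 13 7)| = 10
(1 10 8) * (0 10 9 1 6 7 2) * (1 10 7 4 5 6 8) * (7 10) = (0 10 1 9 7 2)(4 5 6) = [10, 9, 0, 3, 5, 6, 4, 2, 8, 7, 1]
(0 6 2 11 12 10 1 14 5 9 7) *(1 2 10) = (0 6 10 2 11 12 1 14 5 9 7) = [6, 14, 11, 3, 4, 9, 10, 0, 8, 7, 2, 12, 1, 13, 5]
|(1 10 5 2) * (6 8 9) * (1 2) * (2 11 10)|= |(1 2 11 10 5)(6 8 9)|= 15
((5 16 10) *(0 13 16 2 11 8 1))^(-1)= (0 1 8 11 2 5 10 16 13)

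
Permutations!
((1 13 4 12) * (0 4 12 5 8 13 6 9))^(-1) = (0 9 6 1 12 13 8 5 4) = ((0 4 5 8 13 12 1 6 9))^(-1)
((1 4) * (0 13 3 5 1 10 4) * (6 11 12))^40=(13)(6 11 12)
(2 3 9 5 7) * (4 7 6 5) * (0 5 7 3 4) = (0 5 6 7 2 4 3 9) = [5, 1, 4, 9, 3, 6, 7, 2, 8, 0]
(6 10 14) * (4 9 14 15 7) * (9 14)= (4 14 6 10 15 7)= [0, 1, 2, 3, 14, 5, 10, 4, 8, 9, 15, 11, 12, 13, 6, 7]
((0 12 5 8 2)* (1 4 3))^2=(0 5 2 12 8)(1 3 4)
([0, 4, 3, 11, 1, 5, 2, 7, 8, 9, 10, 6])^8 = (11)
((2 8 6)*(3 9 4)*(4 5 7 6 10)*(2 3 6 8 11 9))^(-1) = (2 3 6 4 10 8 7 5 9 11)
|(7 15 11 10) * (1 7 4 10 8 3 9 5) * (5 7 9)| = |(1 9 7 15 11 8 3 5)(4 10)| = 8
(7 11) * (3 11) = (3 11 7) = [0, 1, 2, 11, 4, 5, 6, 3, 8, 9, 10, 7]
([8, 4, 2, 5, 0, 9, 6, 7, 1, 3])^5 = (0 8 1 4)(3 9 5)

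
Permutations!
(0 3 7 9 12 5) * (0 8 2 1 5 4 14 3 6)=[6, 5, 1, 7, 14, 8, 0, 9, 2, 12, 10, 11, 4, 13, 3]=(0 6)(1 5 8 2)(3 7 9 12 4 14)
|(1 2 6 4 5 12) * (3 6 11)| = 8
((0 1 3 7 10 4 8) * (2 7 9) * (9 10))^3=(0 10)(1 4)(3 8)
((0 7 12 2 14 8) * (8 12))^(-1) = (0 8 7)(2 12 14)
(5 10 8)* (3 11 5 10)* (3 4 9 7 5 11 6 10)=(11)(3 6 10 8)(4 9 7 5)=[0, 1, 2, 6, 9, 4, 10, 5, 3, 7, 8, 11]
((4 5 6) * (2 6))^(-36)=(6)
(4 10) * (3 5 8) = (3 5 8)(4 10) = [0, 1, 2, 5, 10, 8, 6, 7, 3, 9, 4]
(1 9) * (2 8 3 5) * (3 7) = (1 9)(2 8 7 3 5) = [0, 9, 8, 5, 4, 2, 6, 3, 7, 1]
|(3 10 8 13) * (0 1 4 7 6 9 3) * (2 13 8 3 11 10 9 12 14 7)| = |(0 1 4 2 13)(3 9 11 10)(6 12 14 7)| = 20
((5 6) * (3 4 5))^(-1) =(3 6 5 4)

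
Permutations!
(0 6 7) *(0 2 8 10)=[6, 1, 8, 3, 4, 5, 7, 2, 10, 9, 0]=(0 6 7 2 8 10)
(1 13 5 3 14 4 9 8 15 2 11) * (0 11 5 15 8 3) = (0 11 1 13 15 2 5)(3 14 4 9) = [11, 13, 5, 14, 9, 0, 6, 7, 8, 3, 10, 1, 12, 15, 4, 2]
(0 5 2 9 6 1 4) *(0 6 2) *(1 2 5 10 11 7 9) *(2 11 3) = (0 10 3 2 1 4 6 11 7 9 5) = [10, 4, 1, 2, 6, 0, 11, 9, 8, 5, 3, 7]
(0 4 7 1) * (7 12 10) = (0 4 12 10 7 1) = [4, 0, 2, 3, 12, 5, 6, 1, 8, 9, 7, 11, 10]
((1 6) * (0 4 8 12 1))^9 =((0 4 8 12 1 6))^9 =(0 12)(1 4)(6 8)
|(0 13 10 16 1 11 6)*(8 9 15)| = 21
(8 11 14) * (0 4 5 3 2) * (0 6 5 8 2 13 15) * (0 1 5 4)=(1 5 3 13 15)(2 6 4 8 11 14)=[0, 5, 6, 13, 8, 3, 4, 7, 11, 9, 10, 14, 12, 15, 2, 1]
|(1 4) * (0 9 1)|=4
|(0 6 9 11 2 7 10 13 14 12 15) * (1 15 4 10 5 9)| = |(0 6 1 15)(2 7 5 9 11)(4 10 13 14 12)| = 20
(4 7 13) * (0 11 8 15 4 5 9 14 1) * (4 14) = (0 11 8 15 14 1)(4 7 13 5 9) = [11, 0, 2, 3, 7, 9, 6, 13, 15, 4, 10, 8, 12, 5, 1, 14]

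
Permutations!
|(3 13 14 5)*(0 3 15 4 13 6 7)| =20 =|(0 3 6 7)(4 13 14 5 15)|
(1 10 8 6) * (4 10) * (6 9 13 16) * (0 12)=(0 12)(1 4 10 8 9 13 16 6)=[12, 4, 2, 3, 10, 5, 1, 7, 9, 13, 8, 11, 0, 16, 14, 15, 6]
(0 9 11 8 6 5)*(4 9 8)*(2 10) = (0 8 6 5)(2 10)(4 9 11) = [8, 1, 10, 3, 9, 0, 5, 7, 6, 11, 2, 4]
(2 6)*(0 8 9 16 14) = (0 8 9 16 14)(2 6) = [8, 1, 6, 3, 4, 5, 2, 7, 9, 16, 10, 11, 12, 13, 0, 15, 14]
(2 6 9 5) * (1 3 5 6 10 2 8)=(1 3 5 8)(2 10)(6 9)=[0, 3, 10, 5, 4, 8, 9, 7, 1, 6, 2]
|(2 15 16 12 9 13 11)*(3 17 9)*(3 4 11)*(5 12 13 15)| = 30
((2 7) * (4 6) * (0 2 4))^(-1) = (0 6 4 7 2)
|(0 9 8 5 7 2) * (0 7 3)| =10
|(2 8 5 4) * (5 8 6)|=4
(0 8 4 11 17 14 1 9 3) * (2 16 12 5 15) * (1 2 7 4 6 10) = (0 8 6 10 1 9 3)(2 16 12 5 15 7 4 11 17 14) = [8, 9, 16, 0, 11, 15, 10, 4, 6, 3, 1, 17, 5, 13, 2, 7, 12, 14]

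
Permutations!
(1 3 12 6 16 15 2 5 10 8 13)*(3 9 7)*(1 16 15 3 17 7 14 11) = [0, 9, 5, 12, 4, 10, 15, 17, 13, 14, 8, 1, 6, 16, 11, 2, 3, 7] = (1 9 14 11)(2 5 10 8 13 16 3 12 6 15)(7 17)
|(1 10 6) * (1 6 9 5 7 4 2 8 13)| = 9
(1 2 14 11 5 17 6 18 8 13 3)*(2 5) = (1 5 17 6 18 8 13 3)(2 14 11) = [0, 5, 14, 1, 4, 17, 18, 7, 13, 9, 10, 2, 12, 3, 11, 15, 16, 6, 8]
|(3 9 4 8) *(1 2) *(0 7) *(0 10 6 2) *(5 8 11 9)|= 6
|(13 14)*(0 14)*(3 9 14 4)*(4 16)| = 7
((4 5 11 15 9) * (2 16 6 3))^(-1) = ((2 16 6 3)(4 5 11 15 9))^(-1) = (2 3 6 16)(4 9 15 11 5)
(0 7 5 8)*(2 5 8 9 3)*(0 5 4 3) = (0 7 8 5 9)(2 4 3) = [7, 1, 4, 2, 3, 9, 6, 8, 5, 0]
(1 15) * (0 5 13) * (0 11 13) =(0 5)(1 15)(11 13) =[5, 15, 2, 3, 4, 0, 6, 7, 8, 9, 10, 13, 12, 11, 14, 1]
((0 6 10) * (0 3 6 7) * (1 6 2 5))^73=(0 7)(1 6 10 3 2 5)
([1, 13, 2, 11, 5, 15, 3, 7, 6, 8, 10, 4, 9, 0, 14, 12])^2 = [13, 0, 2, 4, 15, 12, 11, 7, 3, 6, 10, 5, 8, 1, 14, 9]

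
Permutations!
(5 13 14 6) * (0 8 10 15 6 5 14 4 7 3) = (0 8 10 15 6 14 5 13 4 7 3) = [8, 1, 2, 0, 7, 13, 14, 3, 10, 9, 15, 11, 12, 4, 5, 6]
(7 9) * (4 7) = (4 7 9) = [0, 1, 2, 3, 7, 5, 6, 9, 8, 4]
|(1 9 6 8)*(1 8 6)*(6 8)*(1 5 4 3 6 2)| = |(1 9 5 4 3 6 8 2)| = 8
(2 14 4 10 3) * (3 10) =(2 14 4 3) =[0, 1, 14, 2, 3, 5, 6, 7, 8, 9, 10, 11, 12, 13, 4]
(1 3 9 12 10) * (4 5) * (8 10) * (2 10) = (1 3 9 12 8 2 10)(4 5) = [0, 3, 10, 9, 5, 4, 6, 7, 2, 12, 1, 11, 8]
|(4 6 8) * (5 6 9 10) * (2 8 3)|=8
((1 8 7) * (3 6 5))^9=(8)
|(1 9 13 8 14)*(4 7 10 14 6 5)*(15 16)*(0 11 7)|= 12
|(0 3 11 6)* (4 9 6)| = 6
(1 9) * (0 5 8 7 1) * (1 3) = (0 5 8 7 3 1 9) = [5, 9, 2, 1, 4, 8, 6, 3, 7, 0]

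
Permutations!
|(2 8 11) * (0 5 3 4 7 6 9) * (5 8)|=10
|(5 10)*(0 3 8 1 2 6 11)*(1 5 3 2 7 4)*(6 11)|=12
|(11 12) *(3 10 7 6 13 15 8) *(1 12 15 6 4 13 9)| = |(1 12 11 15 8 3 10 7 4 13 6 9)| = 12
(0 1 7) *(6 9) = (0 1 7)(6 9) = [1, 7, 2, 3, 4, 5, 9, 0, 8, 6]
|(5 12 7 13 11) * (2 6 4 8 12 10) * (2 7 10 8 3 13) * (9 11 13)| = |(13)(2 6 4 3 9 11 5 8 12 10 7)| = 11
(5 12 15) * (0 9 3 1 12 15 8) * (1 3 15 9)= [1, 12, 2, 3, 4, 9, 6, 7, 0, 15, 10, 11, 8, 13, 14, 5]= (0 1 12 8)(5 9 15)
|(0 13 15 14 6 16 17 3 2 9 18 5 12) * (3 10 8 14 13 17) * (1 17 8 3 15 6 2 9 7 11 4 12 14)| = |(0 8 1 17 10 3 9 18 5 14 2 7 11 4 12)(6 16 15 13)| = 60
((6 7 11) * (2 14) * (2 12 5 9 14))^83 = ((5 9 14 12)(6 7 11))^83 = (5 12 14 9)(6 11 7)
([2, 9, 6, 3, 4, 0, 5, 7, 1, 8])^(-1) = (0 5 6 2)(1 8 9)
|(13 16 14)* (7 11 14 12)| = 6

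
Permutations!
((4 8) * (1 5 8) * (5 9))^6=((1 9 5 8 4))^6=(1 9 5 8 4)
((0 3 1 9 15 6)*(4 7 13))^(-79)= ((0 3 1 9 15 6)(4 7 13))^(-79)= (0 6 15 9 1 3)(4 13 7)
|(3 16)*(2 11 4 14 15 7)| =|(2 11 4 14 15 7)(3 16)| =6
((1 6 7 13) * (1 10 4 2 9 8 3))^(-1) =((1 6 7 13 10 4 2 9 8 3))^(-1) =(1 3 8 9 2 4 10 13 7 6)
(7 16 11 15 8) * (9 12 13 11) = [0, 1, 2, 3, 4, 5, 6, 16, 7, 12, 10, 15, 13, 11, 14, 8, 9] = (7 16 9 12 13 11 15 8)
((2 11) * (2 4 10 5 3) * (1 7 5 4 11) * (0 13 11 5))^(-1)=(0 7 1 2 3 5 11 13)(4 10)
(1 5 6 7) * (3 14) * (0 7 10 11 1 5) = (0 7 5 6 10 11 1)(3 14) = [7, 0, 2, 14, 4, 6, 10, 5, 8, 9, 11, 1, 12, 13, 3]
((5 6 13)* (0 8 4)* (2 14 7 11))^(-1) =(0 4 8)(2 11 7 14)(5 13 6)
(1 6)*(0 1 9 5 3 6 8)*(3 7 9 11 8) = (0 1 3 6 11 8)(5 7 9) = [1, 3, 2, 6, 4, 7, 11, 9, 0, 5, 10, 8]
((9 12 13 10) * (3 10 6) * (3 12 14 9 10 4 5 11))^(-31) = (3 4 5 11)(6 13 12)(9 14)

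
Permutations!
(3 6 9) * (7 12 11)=(3 6 9)(7 12 11)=[0, 1, 2, 6, 4, 5, 9, 12, 8, 3, 10, 7, 11]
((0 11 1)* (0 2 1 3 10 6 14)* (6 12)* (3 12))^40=(14)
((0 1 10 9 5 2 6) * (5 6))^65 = (10)(2 5)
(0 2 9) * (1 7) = (0 2 9)(1 7) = [2, 7, 9, 3, 4, 5, 6, 1, 8, 0]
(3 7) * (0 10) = (0 10)(3 7) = [10, 1, 2, 7, 4, 5, 6, 3, 8, 9, 0]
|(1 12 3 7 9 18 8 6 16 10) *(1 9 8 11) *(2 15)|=22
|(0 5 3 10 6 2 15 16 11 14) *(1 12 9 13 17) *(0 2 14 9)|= 15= |(0 5 3 10 6 14 2 15 16 11 9 13 17 1 12)|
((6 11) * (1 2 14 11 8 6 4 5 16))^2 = (1 14 4 16 2 11 5)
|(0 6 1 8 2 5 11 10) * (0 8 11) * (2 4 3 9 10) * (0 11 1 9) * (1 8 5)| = |(0 6 9 10 5 11 2 1 8 4 3)| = 11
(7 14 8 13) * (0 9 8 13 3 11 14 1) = (0 9 8 3 11 14 13 7 1) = [9, 0, 2, 11, 4, 5, 6, 1, 3, 8, 10, 14, 12, 7, 13]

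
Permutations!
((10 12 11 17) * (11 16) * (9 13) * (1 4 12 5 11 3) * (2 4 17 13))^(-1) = ((1 17 10 5 11 13 9 2 4 12 16 3))^(-1) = (1 3 16 12 4 2 9 13 11 5 10 17)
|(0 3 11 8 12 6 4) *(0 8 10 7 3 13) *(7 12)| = 8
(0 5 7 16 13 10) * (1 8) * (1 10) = (0 5 7 16 13 1 8 10) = [5, 8, 2, 3, 4, 7, 6, 16, 10, 9, 0, 11, 12, 1, 14, 15, 13]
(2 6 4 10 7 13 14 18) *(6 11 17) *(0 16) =(0 16)(2 11 17 6 4 10 7 13 14 18) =[16, 1, 11, 3, 10, 5, 4, 13, 8, 9, 7, 17, 12, 14, 18, 15, 0, 6, 2]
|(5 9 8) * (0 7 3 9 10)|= |(0 7 3 9 8 5 10)|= 7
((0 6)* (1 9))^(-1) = ((0 6)(1 9))^(-1) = (0 6)(1 9)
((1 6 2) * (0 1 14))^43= (0 2 1 14 6)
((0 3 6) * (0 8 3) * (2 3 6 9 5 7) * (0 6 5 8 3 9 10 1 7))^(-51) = (0 5 8 9 2 7 1 10 3 6)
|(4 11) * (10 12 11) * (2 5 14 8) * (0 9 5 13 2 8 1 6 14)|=12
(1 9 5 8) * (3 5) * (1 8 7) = [0, 9, 2, 5, 4, 7, 6, 1, 8, 3] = (1 9 3 5 7)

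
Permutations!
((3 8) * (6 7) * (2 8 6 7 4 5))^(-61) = (2 5 4 6 3 8)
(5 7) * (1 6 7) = (1 6 7 5) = [0, 6, 2, 3, 4, 1, 7, 5]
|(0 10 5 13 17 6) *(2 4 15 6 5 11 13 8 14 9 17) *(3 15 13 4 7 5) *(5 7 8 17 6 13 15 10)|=|(0 5 17 3 10 11 4 15 13 2 8 14 9 6)|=14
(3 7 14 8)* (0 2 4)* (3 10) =[2, 1, 4, 7, 0, 5, 6, 14, 10, 9, 3, 11, 12, 13, 8] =(0 2 4)(3 7 14 8 10)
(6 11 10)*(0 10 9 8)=(0 10 6 11 9 8)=[10, 1, 2, 3, 4, 5, 11, 7, 0, 8, 6, 9]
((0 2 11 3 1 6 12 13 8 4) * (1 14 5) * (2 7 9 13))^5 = (0 4 8 13 9 7)(1 3 12 5 11 6 14 2)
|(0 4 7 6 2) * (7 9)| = |(0 4 9 7 6 2)| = 6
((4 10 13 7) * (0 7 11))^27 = (0 10)(4 11)(7 13)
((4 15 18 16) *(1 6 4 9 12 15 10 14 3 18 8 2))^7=((1 6 4 10 14 3 18 16 9 12 15 8 2))^7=(1 16 6 9 4 12 10 15 14 8 3 2 18)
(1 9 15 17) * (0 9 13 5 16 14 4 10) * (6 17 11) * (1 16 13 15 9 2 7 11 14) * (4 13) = [2, 15, 7, 3, 10, 4, 17, 11, 8, 9, 0, 6, 12, 5, 13, 14, 1, 16] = (0 2 7 11 6 17 16 1 15 14 13 5 4 10)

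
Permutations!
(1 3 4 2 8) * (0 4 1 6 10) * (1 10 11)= (0 4 2 8 6 11 1 3 10)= [4, 3, 8, 10, 2, 5, 11, 7, 6, 9, 0, 1]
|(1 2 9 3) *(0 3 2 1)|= 2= |(0 3)(2 9)|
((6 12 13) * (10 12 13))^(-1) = ((6 13)(10 12))^(-1) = (6 13)(10 12)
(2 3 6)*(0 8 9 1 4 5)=(0 8 9 1 4 5)(2 3 6)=[8, 4, 3, 6, 5, 0, 2, 7, 9, 1]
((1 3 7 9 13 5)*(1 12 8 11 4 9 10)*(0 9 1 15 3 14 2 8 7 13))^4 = (1 11 2)(3 7 13 10 5 15 12)(4 8 14)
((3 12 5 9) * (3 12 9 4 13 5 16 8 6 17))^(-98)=((3 9 12 16 8 6 17)(4 13 5))^(-98)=(17)(4 13 5)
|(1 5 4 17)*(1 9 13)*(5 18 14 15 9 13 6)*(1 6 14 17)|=|(1 18 17 13 6 5 4)(9 14 15)|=21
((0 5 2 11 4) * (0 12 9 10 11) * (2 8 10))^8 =((0 5 8 10 11 4 12 9 2))^8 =(0 2 9 12 4 11 10 8 5)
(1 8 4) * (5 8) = [0, 5, 2, 3, 1, 8, 6, 7, 4] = (1 5 8 4)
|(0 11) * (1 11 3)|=4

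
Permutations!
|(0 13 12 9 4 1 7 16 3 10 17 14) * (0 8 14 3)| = |(0 13 12 9 4 1 7 16)(3 10 17)(8 14)| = 24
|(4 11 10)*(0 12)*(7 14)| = |(0 12)(4 11 10)(7 14)| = 6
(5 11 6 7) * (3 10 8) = [0, 1, 2, 10, 4, 11, 7, 5, 3, 9, 8, 6] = (3 10 8)(5 11 6 7)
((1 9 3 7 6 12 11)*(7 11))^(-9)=(12)(1 11 3 9)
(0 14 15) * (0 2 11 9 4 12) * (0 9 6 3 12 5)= [14, 1, 11, 12, 5, 0, 3, 7, 8, 4, 10, 6, 9, 13, 15, 2]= (0 14 15 2 11 6 3 12 9 4 5)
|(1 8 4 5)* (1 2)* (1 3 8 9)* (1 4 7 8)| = |(1 9 4 5 2 3)(7 8)| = 6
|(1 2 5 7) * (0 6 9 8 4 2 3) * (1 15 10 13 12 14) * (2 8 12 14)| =|(0 6 9 12 2 5 7 15 10 13 14 1 3)(4 8)| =26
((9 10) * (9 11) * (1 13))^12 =(13) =((1 13)(9 10 11))^12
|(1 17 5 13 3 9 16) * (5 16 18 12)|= 6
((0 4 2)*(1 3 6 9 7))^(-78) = ((0 4 2)(1 3 6 9 7))^(-78) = (1 6 7 3 9)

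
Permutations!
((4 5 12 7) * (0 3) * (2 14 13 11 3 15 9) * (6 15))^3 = (0 9 13)(2 11 6)(3 15 14)(4 7 12 5)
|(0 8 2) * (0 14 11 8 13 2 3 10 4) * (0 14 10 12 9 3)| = |(0 13 2 10 4 14 11 8)(3 12 9)| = 24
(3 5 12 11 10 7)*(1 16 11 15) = [0, 16, 2, 5, 4, 12, 6, 3, 8, 9, 7, 10, 15, 13, 14, 1, 11] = (1 16 11 10 7 3 5 12 15)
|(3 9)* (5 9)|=3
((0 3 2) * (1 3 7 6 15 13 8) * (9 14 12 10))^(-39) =(0 1 15)(2 8 6)(3 13 7)(9 14 12 10)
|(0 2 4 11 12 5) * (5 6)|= |(0 2 4 11 12 6 5)|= 7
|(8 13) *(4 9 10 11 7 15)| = |(4 9 10 11 7 15)(8 13)| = 6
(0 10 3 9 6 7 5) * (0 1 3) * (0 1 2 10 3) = (0 3 9 6 7 5 2 10 1) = [3, 0, 10, 9, 4, 2, 7, 5, 8, 6, 1]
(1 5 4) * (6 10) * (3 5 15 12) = [0, 15, 2, 5, 1, 4, 10, 7, 8, 9, 6, 11, 3, 13, 14, 12] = (1 15 12 3 5 4)(6 10)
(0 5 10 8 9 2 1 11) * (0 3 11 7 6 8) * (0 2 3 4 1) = (0 5 10 2)(1 7 6 8 9 3 11 4) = [5, 7, 0, 11, 1, 10, 8, 6, 9, 3, 2, 4]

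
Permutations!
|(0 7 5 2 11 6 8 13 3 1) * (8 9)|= 11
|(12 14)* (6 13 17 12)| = |(6 13 17 12 14)| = 5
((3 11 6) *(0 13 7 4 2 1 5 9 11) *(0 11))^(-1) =((0 13 7 4 2 1 5 9)(3 11 6))^(-1) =(0 9 5 1 2 4 7 13)(3 6 11)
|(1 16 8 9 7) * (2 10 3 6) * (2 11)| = 5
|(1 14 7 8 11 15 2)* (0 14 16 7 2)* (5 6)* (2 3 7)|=42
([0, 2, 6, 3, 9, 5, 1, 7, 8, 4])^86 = [0, 6, 1, 3, 4, 5, 2, 7, 8, 9]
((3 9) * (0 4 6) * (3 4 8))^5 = (0 6 4 9 3 8)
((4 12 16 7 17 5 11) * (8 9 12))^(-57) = (4 17 12)(5 16 8)(7 9 11)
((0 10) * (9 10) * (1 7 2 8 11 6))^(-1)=(0 10 9)(1 6 11 8 2 7)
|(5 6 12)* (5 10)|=|(5 6 12 10)|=4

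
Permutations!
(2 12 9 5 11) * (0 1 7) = (0 1 7)(2 12 9 5 11) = [1, 7, 12, 3, 4, 11, 6, 0, 8, 5, 10, 2, 9]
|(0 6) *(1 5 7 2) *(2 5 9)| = |(0 6)(1 9 2)(5 7)| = 6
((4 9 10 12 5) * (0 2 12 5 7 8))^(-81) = (0 8 7 12 2)(4 5 10 9)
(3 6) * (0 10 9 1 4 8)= [10, 4, 2, 6, 8, 5, 3, 7, 0, 1, 9]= (0 10 9 1 4 8)(3 6)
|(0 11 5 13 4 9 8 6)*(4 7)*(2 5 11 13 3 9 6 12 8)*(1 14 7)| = |(0 13 1 14 7 4 6)(2 5 3 9)(8 12)| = 28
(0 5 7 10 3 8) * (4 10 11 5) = (0 4 10 3 8)(5 7 11) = [4, 1, 2, 8, 10, 7, 6, 11, 0, 9, 3, 5]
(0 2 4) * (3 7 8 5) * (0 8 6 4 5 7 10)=(0 2 5 3 10)(4 8 7 6)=[2, 1, 5, 10, 8, 3, 4, 6, 7, 9, 0]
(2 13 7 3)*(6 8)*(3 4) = [0, 1, 13, 2, 3, 5, 8, 4, 6, 9, 10, 11, 12, 7] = (2 13 7 4 3)(6 8)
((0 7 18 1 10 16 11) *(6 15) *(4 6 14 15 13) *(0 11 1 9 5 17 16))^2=(0 18 5 16 10 7 9 17 1)(4 13 6)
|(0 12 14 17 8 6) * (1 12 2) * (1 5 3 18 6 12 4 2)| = |(0 1 4 2 5 3 18 6)(8 12 14 17)| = 8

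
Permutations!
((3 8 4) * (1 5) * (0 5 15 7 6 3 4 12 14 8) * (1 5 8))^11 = (0 12 1 7 3 8 14 15 6)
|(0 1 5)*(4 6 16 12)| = 12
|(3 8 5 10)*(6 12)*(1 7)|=4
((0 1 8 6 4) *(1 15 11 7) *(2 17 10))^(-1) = ((0 15 11 7 1 8 6 4)(2 17 10))^(-1) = (0 4 6 8 1 7 11 15)(2 10 17)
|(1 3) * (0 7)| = 2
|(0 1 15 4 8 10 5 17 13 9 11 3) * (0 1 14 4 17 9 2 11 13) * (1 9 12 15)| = 45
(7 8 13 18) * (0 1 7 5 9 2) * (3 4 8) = [1, 7, 0, 4, 8, 9, 6, 3, 13, 2, 10, 11, 12, 18, 14, 15, 16, 17, 5] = (0 1 7 3 4 8 13 18 5 9 2)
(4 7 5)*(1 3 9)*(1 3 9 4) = [0, 9, 2, 4, 7, 1, 6, 5, 8, 3] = (1 9 3 4 7 5)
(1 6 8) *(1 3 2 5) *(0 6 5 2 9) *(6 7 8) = (0 7 8 3 9)(1 5) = [7, 5, 2, 9, 4, 1, 6, 8, 3, 0]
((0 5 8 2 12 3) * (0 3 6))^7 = ((0 5 8 2 12 6))^7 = (0 5 8 2 12 6)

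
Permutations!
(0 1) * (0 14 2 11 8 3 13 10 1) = (1 14 2 11 8 3 13 10) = [0, 14, 11, 13, 4, 5, 6, 7, 3, 9, 1, 8, 12, 10, 2]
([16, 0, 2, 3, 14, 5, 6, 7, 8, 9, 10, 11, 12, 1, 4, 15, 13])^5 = [16, 0, 2, 3, 14, 5, 6, 7, 8, 9, 10, 11, 12, 1, 4, 15, 13]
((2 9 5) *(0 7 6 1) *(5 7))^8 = (0 5 2 9 7 6 1)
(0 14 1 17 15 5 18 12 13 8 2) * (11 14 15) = [15, 17, 0, 3, 4, 18, 6, 7, 2, 9, 10, 14, 13, 8, 1, 5, 16, 11, 12] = (0 15 5 18 12 13 8 2)(1 17 11 14)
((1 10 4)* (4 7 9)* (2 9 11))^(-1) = (1 4 9 2 11 7 10)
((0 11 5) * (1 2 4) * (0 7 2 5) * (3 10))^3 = (0 11)(1 2 5 4 7)(3 10)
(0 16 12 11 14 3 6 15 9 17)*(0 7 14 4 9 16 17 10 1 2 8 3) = (0 17 7 14)(1 2 8 3 6 15 16 12 11 4 9 10) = [17, 2, 8, 6, 9, 5, 15, 14, 3, 10, 1, 4, 11, 13, 0, 16, 12, 7]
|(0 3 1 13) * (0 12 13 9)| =|(0 3 1 9)(12 13)| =4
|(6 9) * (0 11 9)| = 4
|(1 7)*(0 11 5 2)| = 4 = |(0 11 5 2)(1 7)|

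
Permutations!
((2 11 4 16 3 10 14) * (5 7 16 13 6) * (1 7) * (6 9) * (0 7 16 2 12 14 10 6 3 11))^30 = (1 4 3)(5 11 9)(6 16 13)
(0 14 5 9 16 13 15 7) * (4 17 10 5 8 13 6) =(0 14 8 13 15 7)(4 17 10 5 9 16 6) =[14, 1, 2, 3, 17, 9, 4, 0, 13, 16, 5, 11, 12, 15, 8, 7, 6, 10]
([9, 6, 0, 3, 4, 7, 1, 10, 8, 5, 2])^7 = (0 9 5 7 10 2)(1 6)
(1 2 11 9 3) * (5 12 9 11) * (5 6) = (1 2 6 5 12 9 3) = [0, 2, 6, 1, 4, 12, 5, 7, 8, 3, 10, 11, 9]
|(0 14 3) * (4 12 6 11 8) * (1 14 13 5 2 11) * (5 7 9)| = |(0 13 7 9 5 2 11 8 4 12 6 1 14 3)| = 14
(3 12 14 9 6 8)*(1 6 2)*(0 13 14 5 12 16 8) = (0 13 14 9 2 1 6)(3 16 8)(5 12) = [13, 6, 1, 16, 4, 12, 0, 7, 3, 2, 10, 11, 5, 14, 9, 15, 8]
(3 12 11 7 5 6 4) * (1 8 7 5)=(1 8 7)(3 12 11 5 6 4)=[0, 8, 2, 12, 3, 6, 4, 1, 7, 9, 10, 5, 11]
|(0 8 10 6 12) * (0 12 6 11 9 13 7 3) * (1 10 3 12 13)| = |(0 8 3)(1 10 11 9)(7 12 13)| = 12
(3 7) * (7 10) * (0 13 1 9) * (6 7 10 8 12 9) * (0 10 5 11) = (0 13 1 6 7 3 8 12 9 10 5 11) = [13, 6, 2, 8, 4, 11, 7, 3, 12, 10, 5, 0, 9, 1]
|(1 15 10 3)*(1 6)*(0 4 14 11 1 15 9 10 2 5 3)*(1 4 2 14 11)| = 10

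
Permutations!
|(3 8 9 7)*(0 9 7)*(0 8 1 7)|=3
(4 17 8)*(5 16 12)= (4 17 8)(5 16 12)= [0, 1, 2, 3, 17, 16, 6, 7, 4, 9, 10, 11, 5, 13, 14, 15, 12, 8]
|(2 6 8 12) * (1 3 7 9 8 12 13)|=6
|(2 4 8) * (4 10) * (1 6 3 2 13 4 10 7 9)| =|(1 6 3 2 7 9)(4 8 13)| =6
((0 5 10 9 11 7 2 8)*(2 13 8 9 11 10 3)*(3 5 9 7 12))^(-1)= ((0 9 10 11 12 3 2 7 13 8))^(-1)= (0 8 13 7 2 3 12 11 10 9)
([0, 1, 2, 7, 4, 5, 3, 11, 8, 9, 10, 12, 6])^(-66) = (3 6 12 11 7)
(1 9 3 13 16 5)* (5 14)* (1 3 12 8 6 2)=(1 9 12 8 6 2)(3 13 16 14 5)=[0, 9, 1, 13, 4, 3, 2, 7, 6, 12, 10, 11, 8, 16, 5, 15, 14]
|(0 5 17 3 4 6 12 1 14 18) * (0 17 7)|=24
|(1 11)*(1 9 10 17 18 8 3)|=8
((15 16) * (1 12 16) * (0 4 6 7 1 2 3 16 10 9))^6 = ((0 4 6 7 1 12 10 9)(2 3 16 15))^6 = (0 10 1 6)(2 16)(3 15)(4 9 12 7)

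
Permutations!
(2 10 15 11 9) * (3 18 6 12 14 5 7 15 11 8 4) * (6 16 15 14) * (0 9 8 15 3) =(0 9 2 10 11 8 4)(3 18 16)(5 7 14)(6 12) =[9, 1, 10, 18, 0, 7, 12, 14, 4, 2, 11, 8, 6, 13, 5, 15, 3, 17, 16]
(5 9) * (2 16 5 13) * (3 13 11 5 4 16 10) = (2 10 3 13)(4 16)(5 9 11) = [0, 1, 10, 13, 16, 9, 6, 7, 8, 11, 3, 5, 12, 2, 14, 15, 4]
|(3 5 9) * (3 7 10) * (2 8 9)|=7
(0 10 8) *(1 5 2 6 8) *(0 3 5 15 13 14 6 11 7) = (0 10 1 15 13 14 6 8 3 5 2 11 7) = [10, 15, 11, 5, 4, 2, 8, 0, 3, 9, 1, 7, 12, 14, 6, 13]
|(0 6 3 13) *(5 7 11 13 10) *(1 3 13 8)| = |(0 6 13)(1 3 10 5 7 11 8)| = 21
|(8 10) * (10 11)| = |(8 11 10)| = 3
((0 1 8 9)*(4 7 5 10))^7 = (0 9 8 1)(4 10 5 7)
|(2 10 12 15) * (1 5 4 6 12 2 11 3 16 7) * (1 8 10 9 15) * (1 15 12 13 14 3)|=|(1 5 4 6 13 14 3 16 7 8 10 2 9 12 15 11)|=16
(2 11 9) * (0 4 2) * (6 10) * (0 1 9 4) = (1 9)(2 11 4)(6 10) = [0, 9, 11, 3, 2, 5, 10, 7, 8, 1, 6, 4]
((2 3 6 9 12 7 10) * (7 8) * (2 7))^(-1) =(2 8 12 9 6 3)(7 10)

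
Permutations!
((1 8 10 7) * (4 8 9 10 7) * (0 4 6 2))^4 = (0 1 2 7 6 8 10 4 9)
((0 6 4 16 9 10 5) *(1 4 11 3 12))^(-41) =(0 3 4 10 6 12 16 5 11 1 9)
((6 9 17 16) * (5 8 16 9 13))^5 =(9 17)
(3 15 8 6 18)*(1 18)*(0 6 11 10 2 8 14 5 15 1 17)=(0 6 17)(1 18 3)(2 8 11 10)(5 15 14)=[6, 18, 8, 1, 4, 15, 17, 7, 11, 9, 2, 10, 12, 13, 5, 14, 16, 0, 3]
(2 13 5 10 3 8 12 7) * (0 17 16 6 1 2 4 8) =(0 17 16 6 1 2 13 5 10 3)(4 8 12 7) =[17, 2, 13, 0, 8, 10, 1, 4, 12, 9, 3, 11, 7, 5, 14, 15, 6, 16]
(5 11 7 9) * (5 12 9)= (5 11 7)(9 12)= [0, 1, 2, 3, 4, 11, 6, 5, 8, 12, 10, 7, 9]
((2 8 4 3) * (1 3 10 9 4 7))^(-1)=(1 7 8 2 3)(4 9 10)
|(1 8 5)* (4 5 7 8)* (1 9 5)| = |(1 4)(5 9)(7 8)| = 2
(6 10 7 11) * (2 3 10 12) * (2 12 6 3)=[0, 1, 2, 10, 4, 5, 6, 11, 8, 9, 7, 3, 12]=(12)(3 10 7 11)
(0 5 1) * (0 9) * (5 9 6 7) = (0 9)(1 6 7 5) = [9, 6, 2, 3, 4, 1, 7, 5, 8, 0]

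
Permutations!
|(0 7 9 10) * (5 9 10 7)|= |(0 5 9 7 10)|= 5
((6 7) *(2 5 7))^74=(2 7)(5 6)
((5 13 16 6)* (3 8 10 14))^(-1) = (3 14 10 8)(5 6 16 13)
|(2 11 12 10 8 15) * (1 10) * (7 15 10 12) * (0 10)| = 12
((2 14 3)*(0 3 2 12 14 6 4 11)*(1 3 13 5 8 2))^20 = (14)(0 2)(4 5)(6 13)(8 11)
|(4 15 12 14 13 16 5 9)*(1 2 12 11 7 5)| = 6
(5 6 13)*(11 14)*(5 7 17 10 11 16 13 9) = (5 6 9)(7 17 10 11 14 16 13) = [0, 1, 2, 3, 4, 6, 9, 17, 8, 5, 11, 14, 12, 7, 16, 15, 13, 10]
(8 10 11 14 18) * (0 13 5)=(0 13 5)(8 10 11 14 18)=[13, 1, 2, 3, 4, 0, 6, 7, 10, 9, 11, 14, 12, 5, 18, 15, 16, 17, 8]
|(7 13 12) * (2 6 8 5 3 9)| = 6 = |(2 6 8 5 3 9)(7 13 12)|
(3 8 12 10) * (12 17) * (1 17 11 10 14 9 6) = (1 17 12 14 9 6)(3 8 11 10) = [0, 17, 2, 8, 4, 5, 1, 7, 11, 6, 3, 10, 14, 13, 9, 15, 16, 12]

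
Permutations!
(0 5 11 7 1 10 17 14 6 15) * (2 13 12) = (0 5 11 7 1 10 17 14 6 15)(2 13 12) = [5, 10, 13, 3, 4, 11, 15, 1, 8, 9, 17, 7, 2, 12, 6, 0, 16, 14]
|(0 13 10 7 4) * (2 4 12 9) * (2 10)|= |(0 13 2 4)(7 12 9 10)|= 4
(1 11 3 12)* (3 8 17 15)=(1 11 8 17 15 3 12)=[0, 11, 2, 12, 4, 5, 6, 7, 17, 9, 10, 8, 1, 13, 14, 3, 16, 15]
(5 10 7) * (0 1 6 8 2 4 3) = (0 1 6 8 2 4 3)(5 10 7) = [1, 6, 4, 0, 3, 10, 8, 5, 2, 9, 7]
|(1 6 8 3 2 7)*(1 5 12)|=8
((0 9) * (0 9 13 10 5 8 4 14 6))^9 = (0 13 10 5 8 4 14 6)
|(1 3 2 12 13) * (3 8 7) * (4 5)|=|(1 8 7 3 2 12 13)(4 5)|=14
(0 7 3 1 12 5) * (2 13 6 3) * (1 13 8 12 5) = [7, 5, 8, 13, 4, 0, 3, 2, 12, 9, 10, 11, 1, 6] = (0 7 2 8 12 1 5)(3 13 6)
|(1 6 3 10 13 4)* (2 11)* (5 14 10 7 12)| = 10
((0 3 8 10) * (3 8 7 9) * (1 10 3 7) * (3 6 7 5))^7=(0 1 5 7 8 10 3 9 6)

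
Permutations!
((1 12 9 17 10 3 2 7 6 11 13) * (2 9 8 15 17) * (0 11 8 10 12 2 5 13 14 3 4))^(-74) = ((0 11 14 3 9 5 13 1 2 7 6 8 15 17 12 10 4))^(-74) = (0 8 5 4 6 9 10 7 3 12 2 14 17 1 11 15 13)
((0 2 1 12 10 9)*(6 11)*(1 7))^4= (0 12 2 10 7 9 1)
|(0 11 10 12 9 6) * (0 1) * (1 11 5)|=15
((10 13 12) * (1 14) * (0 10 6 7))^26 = (14)(0 13 6)(7 10 12)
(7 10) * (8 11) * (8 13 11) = [0, 1, 2, 3, 4, 5, 6, 10, 8, 9, 7, 13, 12, 11] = (7 10)(11 13)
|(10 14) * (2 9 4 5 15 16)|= |(2 9 4 5 15 16)(10 14)|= 6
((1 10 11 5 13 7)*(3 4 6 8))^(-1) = (1 7 13 5 11 10)(3 8 6 4)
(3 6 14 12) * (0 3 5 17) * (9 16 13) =(0 3 6 14 12 5 17)(9 16 13) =[3, 1, 2, 6, 4, 17, 14, 7, 8, 16, 10, 11, 5, 9, 12, 15, 13, 0]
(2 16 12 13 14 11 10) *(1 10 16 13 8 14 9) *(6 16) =(1 10 2 13 9)(6 16 12 8 14 11) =[0, 10, 13, 3, 4, 5, 16, 7, 14, 1, 2, 6, 8, 9, 11, 15, 12]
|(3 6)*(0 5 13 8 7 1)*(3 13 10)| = |(0 5 10 3 6 13 8 7 1)| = 9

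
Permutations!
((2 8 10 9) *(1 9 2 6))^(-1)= (1 6 9)(2 10 8)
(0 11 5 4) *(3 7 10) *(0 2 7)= (0 11 5 4 2 7 10 3)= [11, 1, 7, 0, 2, 4, 6, 10, 8, 9, 3, 5]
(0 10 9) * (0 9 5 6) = (0 10 5 6) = [10, 1, 2, 3, 4, 6, 0, 7, 8, 9, 5]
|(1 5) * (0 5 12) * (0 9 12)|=6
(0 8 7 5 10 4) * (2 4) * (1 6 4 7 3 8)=[1, 6, 7, 8, 0, 10, 4, 5, 3, 9, 2]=(0 1 6 4)(2 7 5 10)(3 8)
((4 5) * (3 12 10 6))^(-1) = ((3 12 10 6)(4 5))^(-1) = (3 6 10 12)(4 5)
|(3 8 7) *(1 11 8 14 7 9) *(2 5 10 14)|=12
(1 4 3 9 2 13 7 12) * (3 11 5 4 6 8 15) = [0, 6, 13, 9, 11, 4, 8, 12, 15, 2, 10, 5, 1, 7, 14, 3] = (1 6 8 15 3 9 2 13 7 12)(4 11 5)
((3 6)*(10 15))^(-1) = ((3 6)(10 15))^(-1) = (3 6)(10 15)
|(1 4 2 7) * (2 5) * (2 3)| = |(1 4 5 3 2 7)| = 6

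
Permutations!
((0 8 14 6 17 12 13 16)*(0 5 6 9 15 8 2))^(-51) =((0 2)(5 6 17 12 13 16)(8 14 9 15))^(-51) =(0 2)(5 12)(6 13)(8 14 9 15)(16 17)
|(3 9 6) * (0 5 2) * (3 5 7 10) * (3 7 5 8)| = 12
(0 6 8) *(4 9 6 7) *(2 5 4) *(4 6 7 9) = [9, 1, 5, 3, 4, 6, 8, 2, 0, 7] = (0 9 7 2 5 6 8)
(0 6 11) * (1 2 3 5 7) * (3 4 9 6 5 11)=(0 5 7 1 2 4 9 6 3 11)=[5, 2, 4, 11, 9, 7, 3, 1, 8, 6, 10, 0]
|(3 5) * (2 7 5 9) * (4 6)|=|(2 7 5 3 9)(4 6)|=10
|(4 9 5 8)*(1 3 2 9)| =|(1 3 2 9 5 8 4)| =7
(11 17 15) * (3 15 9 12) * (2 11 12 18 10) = (2 11 17 9 18 10)(3 15 12) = [0, 1, 11, 15, 4, 5, 6, 7, 8, 18, 2, 17, 3, 13, 14, 12, 16, 9, 10]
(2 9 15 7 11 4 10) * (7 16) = (2 9 15 16 7 11 4 10) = [0, 1, 9, 3, 10, 5, 6, 11, 8, 15, 2, 4, 12, 13, 14, 16, 7]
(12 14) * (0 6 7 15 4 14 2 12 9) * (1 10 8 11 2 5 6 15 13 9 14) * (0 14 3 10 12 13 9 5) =(0 15 4 1 12)(2 13 5 6 7 9 14 3 10 8 11) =[15, 12, 13, 10, 1, 6, 7, 9, 11, 14, 8, 2, 0, 5, 3, 4]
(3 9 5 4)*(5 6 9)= [0, 1, 2, 5, 3, 4, 9, 7, 8, 6]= (3 5 4)(6 9)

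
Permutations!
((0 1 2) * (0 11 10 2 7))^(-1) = (0 7 1)(2 10 11)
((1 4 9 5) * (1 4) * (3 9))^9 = ((3 9 5 4))^9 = (3 9 5 4)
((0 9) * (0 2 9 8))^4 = (9)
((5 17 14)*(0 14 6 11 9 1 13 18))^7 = (0 1 6 14 13 11 5 18 9 17) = ((0 14 5 17 6 11 9 1 13 18))^7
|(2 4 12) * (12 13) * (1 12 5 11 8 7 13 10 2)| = 30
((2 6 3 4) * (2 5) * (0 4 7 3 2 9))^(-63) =((0 4 5 9)(2 6)(3 7))^(-63) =(0 4 5 9)(2 6)(3 7)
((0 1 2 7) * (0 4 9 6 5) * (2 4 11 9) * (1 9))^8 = (1 7 4 11 2)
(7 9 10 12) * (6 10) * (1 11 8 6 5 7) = (1 11 8 6 10 12)(5 7 9) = [0, 11, 2, 3, 4, 7, 10, 9, 6, 5, 12, 8, 1]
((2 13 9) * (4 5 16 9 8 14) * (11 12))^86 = (2 16 4 8)(5 14 13 9)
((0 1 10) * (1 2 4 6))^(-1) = (0 10 1 6 4 2)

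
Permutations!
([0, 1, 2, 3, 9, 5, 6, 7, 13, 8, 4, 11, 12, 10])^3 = [0, 1, 2, 3, 13, 5, 6, 7, 4, 10, 8, 11, 12, 9]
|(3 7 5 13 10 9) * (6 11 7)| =8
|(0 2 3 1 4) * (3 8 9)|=7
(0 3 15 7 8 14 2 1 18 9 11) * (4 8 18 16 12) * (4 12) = [3, 16, 1, 15, 8, 5, 6, 18, 14, 11, 10, 0, 12, 13, 2, 7, 4, 17, 9] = (0 3 15 7 18 9 11)(1 16 4 8 14 2)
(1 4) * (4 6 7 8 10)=(1 6 7 8 10 4)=[0, 6, 2, 3, 1, 5, 7, 8, 10, 9, 4]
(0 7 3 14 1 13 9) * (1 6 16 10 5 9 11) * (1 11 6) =[7, 13, 2, 14, 4, 9, 16, 3, 8, 0, 5, 11, 12, 6, 1, 15, 10] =(0 7 3 14 1 13 6 16 10 5 9)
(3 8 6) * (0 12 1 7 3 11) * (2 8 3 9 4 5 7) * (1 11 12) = (0 1 2 8 6 12 11)(4 5 7 9) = [1, 2, 8, 3, 5, 7, 12, 9, 6, 4, 10, 0, 11]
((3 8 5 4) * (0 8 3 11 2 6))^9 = (0 5 11 6 8 4 2)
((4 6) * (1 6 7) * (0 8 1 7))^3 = (0 6 8 4 1) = ((0 8 1 6 4))^3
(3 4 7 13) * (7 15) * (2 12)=(2 12)(3 4 15 7 13)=[0, 1, 12, 4, 15, 5, 6, 13, 8, 9, 10, 11, 2, 3, 14, 7]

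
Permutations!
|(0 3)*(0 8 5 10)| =|(0 3 8 5 10)| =5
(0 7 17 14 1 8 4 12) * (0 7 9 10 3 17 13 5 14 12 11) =(0 9 10 3 17 12 7 13 5 14 1 8 4 11) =[9, 8, 2, 17, 11, 14, 6, 13, 4, 10, 3, 0, 7, 5, 1, 15, 16, 12]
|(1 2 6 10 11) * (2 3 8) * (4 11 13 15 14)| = |(1 3 8 2 6 10 13 15 14 4 11)| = 11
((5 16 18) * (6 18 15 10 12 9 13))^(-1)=(5 18 6 13 9 12 10 15 16)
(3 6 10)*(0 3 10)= (10)(0 3 6)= [3, 1, 2, 6, 4, 5, 0, 7, 8, 9, 10]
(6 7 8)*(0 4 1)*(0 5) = (0 4 1 5)(6 7 8) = [4, 5, 2, 3, 1, 0, 7, 8, 6]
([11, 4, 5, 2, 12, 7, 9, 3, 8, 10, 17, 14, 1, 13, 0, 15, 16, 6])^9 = [0, 1, 5, 2, 4, 7, 9, 3, 8, 10, 17, 11, 12, 13, 14, 15, 16, 6]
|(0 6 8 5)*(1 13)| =4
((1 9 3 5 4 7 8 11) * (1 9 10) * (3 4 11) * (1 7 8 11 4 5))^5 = (1 5 10 4 7 8 11 3 9)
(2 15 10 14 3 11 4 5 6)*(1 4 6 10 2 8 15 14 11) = (1 4 5 10 11 6 8 15 2 14 3) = [0, 4, 14, 1, 5, 10, 8, 7, 15, 9, 11, 6, 12, 13, 3, 2]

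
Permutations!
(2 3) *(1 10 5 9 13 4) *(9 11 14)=[0, 10, 3, 2, 1, 11, 6, 7, 8, 13, 5, 14, 12, 4, 9]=(1 10 5 11 14 9 13 4)(2 3)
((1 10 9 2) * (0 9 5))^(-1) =(0 5 10 1 2 9)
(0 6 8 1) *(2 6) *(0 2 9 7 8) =(0 9 7 8 1 2 6) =[9, 2, 6, 3, 4, 5, 0, 8, 1, 7]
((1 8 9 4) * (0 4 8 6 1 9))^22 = (0 9)(4 8)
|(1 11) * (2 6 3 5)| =4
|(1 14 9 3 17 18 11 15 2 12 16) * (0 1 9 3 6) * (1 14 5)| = 12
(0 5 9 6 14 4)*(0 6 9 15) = [5, 1, 2, 3, 6, 15, 14, 7, 8, 9, 10, 11, 12, 13, 4, 0] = (0 5 15)(4 6 14)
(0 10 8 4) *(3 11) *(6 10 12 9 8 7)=(0 12 9 8 4)(3 11)(6 10 7)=[12, 1, 2, 11, 0, 5, 10, 6, 4, 8, 7, 3, 9]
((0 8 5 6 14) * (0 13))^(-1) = ((0 8 5 6 14 13))^(-1) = (0 13 14 6 5 8)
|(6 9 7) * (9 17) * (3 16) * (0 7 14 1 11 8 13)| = |(0 7 6 17 9 14 1 11 8 13)(3 16)| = 10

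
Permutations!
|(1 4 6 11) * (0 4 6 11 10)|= |(0 4 11 1 6 10)|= 6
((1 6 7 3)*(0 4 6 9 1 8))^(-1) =(0 8 3 7 6 4)(1 9)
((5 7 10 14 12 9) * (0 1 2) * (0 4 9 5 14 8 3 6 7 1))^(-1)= (1 5 12 14 9 4 2)(3 8 10 7 6)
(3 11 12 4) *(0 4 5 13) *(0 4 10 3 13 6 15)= [10, 1, 2, 11, 13, 6, 15, 7, 8, 9, 3, 12, 5, 4, 14, 0]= (0 10 3 11 12 5 6 15)(4 13)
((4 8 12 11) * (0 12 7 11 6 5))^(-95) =(0 12 6 5)(4 8 7 11)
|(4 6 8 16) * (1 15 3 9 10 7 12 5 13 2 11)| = |(1 15 3 9 10 7 12 5 13 2 11)(4 6 8 16)| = 44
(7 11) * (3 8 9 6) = (3 8 9 6)(7 11) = [0, 1, 2, 8, 4, 5, 3, 11, 9, 6, 10, 7]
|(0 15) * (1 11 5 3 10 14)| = 6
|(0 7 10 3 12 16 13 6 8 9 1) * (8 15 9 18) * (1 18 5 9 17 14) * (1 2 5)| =17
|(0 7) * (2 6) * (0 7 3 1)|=|(7)(0 3 1)(2 6)|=6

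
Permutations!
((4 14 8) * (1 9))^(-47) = ((1 9)(4 14 8))^(-47) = (1 9)(4 14 8)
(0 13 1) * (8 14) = (0 13 1)(8 14) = [13, 0, 2, 3, 4, 5, 6, 7, 14, 9, 10, 11, 12, 1, 8]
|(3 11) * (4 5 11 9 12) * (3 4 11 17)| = 7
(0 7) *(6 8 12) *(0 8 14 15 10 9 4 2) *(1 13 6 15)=(0 7 8 12 15 10 9 4 2)(1 13 6 14)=[7, 13, 0, 3, 2, 5, 14, 8, 12, 4, 9, 11, 15, 6, 1, 10]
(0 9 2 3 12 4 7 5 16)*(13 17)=[9, 1, 3, 12, 7, 16, 6, 5, 8, 2, 10, 11, 4, 17, 14, 15, 0, 13]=(0 9 2 3 12 4 7 5 16)(13 17)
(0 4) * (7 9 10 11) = (0 4)(7 9 10 11) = [4, 1, 2, 3, 0, 5, 6, 9, 8, 10, 11, 7]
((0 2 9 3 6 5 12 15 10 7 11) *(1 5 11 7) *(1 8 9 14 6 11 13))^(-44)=((0 2 14 6 13 1 5 12 15 10 8 9 3 11))^(-44)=(0 3 8 15 5 13 14)(1 6 2 11 9 10 12)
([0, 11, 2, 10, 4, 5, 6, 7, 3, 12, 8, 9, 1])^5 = [0, 11, 2, 8, 4, 5, 6, 7, 10, 12, 3, 9, 1]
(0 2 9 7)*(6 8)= (0 2 9 7)(6 8)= [2, 1, 9, 3, 4, 5, 8, 0, 6, 7]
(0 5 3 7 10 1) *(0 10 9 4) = (0 5 3 7 9 4)(1 10) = [5, 10, 2, 7, 0, 3, 6, 9, 8, 4, 1]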